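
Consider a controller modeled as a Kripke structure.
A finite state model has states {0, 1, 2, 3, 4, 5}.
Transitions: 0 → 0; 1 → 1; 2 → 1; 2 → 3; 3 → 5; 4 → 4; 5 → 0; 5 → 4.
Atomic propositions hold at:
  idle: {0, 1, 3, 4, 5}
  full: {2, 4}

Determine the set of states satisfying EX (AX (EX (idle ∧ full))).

{2, 4, 5}

Sat(idle ∧ full) = {4}
Sat(EX (idle ∧ full)) = {s : some successor in {4}} = {4, 5}
Sat(AX (EX (idle ∧ full))) = {s : every successor in {4, 5}} = {3, 4}
Sat(EX (AX (EX (idle ∧ full)))) = {s : some successor in {3, 4}} = {2, 4, 5}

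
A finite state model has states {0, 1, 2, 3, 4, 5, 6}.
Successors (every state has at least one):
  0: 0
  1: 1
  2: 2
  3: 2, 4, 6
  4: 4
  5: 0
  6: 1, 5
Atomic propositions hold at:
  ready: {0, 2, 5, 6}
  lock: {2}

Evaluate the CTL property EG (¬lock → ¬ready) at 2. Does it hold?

Yes

Sat(¬lock) = {0, 1, 3, 4, 5, 6}
Sat(¬ready) = {1, 3, 4}
Sat(¬lock → ¬ready) = {1, 2, 3, 4}
EG (¬lock → ¬ready): greatest fixpoint, start Z0 = {1, 2, 3, 4}, keep only states in Sat with some successor in Z. Already a fixed point.
Sat(EG (¬lock → ¬ready)) = {1, 2, 3, 4}
2 ∈ Sat(EG (¬lock → ¬ready)) = {1, 2, 3, 4}, so the formula holds at 2.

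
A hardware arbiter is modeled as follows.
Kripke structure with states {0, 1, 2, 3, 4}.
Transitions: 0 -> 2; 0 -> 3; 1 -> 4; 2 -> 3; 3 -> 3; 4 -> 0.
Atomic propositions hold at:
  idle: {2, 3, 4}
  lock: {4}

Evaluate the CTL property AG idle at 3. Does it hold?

Yes

AG idle: greatest fixpoint, start Z0 = {2, 3, 4}, keep only states in Sat with every successor in Z. Z1 = {2, 3}; fixed.
Sat(AG idle) = {2, 3}
3 ∈ Sat(AG idle) = {2, 3}, so the formula holds at 3.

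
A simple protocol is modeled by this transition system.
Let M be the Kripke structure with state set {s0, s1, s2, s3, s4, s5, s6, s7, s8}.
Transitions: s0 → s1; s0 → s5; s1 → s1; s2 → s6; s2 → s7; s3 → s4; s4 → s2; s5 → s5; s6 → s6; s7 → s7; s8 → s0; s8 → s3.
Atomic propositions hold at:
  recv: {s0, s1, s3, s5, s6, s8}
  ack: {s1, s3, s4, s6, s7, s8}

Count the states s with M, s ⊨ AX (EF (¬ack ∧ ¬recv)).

2

Sat(¬ack) = {s0, s2, s5}
Sat(¬recv) = {s2, s4, s7}
Sat(¬ack ∧ ¬recv) = {s2}
EF (¬ack ∧ ¬recv): least fixpoint, start Z0 = {s2}, add states with some successor in Z. Z1 = {s2, s4}; Z2 = {s2, s3, s4}; Z3 = {s2, s3, s4, s8}; fixed.
Sat(EF (¬ack ∧ ¬recv)) = {s2, s3, s4, s8}
Sat(AX (EF (¬ack ∧ ¬recv))) = {s : every successor in {s2, s3, s4, s8}} = {s3, s4}
|Sat(AX (EF (¬ack ∧ ¬recv)))| = |{s3, s4}| = 2.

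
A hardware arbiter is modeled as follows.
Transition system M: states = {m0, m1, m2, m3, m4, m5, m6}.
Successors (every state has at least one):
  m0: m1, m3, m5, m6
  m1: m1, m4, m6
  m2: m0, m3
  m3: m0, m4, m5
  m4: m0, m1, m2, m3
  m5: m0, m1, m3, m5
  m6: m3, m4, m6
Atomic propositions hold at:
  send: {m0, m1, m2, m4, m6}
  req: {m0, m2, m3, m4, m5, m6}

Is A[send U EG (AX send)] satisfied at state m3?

Sat(AX send) = {s : every successor in {m0, m1, m2, m4, m6}} = {m1}
EG (AX send): greatest fixpoint, start Z0 = {m1}, keep only states in Sat with some successor in Z. Already a fixed point.
Sat(EG (AX send)) = {m1}
A[send U EG (AX send)]: least fixpoint, start Z0 = Sat(EG (AX send)) = {m1}, add states in Sat(send) with every successor in Z. Already a fixed point.
Sat(A[send U EG (AX send)]) = {m1}
m3 ∉ Sat(A[send U EG (AX send)]) = {m1}, so the formula does not hold at m3.

No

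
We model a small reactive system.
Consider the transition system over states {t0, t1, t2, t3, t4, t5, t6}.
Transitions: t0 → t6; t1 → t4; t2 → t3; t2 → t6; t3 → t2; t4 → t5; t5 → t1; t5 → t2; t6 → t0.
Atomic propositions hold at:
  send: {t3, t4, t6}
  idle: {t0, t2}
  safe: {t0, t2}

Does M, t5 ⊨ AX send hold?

No

Sat(AX send) = {s : every successor in {t3, t4, t6}} = {t0, t1, t2}
t5 ∉ Sat(AX send) = {t0, t1, t2}, so the formula does not hold at t5.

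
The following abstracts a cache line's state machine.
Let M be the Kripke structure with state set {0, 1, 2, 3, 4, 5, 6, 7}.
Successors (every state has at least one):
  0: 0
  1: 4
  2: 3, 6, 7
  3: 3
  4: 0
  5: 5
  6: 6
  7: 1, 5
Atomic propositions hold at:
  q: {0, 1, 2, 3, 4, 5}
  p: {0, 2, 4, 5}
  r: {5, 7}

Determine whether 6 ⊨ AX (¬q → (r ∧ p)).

Sat(¬q) = {6, 7}
Sat(r ∧ p) = {5}
Sat(¬q → (r ∧ p)) = {0, 1, 2, 3, 4, 5}
Sat(AX (¬q → (r ∧ p))) = {s : every successor in {0, 1, 2, 3, 4, 5}} = {0, 1, 3, 4, 5, 7}
6 ∉ Sat(AX (¬q → (r ∧ p))) = {0, 1, 3, 4, 5, 7}, so the formula does not hold at 6.

No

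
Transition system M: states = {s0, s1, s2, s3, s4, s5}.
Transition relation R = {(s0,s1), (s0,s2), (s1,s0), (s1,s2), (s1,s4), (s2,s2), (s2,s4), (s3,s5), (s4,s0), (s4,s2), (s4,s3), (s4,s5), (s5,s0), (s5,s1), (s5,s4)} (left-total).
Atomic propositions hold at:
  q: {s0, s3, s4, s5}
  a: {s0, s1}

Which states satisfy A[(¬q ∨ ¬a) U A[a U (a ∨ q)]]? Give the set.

Sat(¬q) = {s1, s2}
Sat(¬a) = {s2, s3, s4, s5}
Sat(¬q ∨ ¬a) = {s1, s2, s3, s4, s5}
Sat(a ∨ q) = {s0, s1, s3, s4, s5}
A[a U (a ∨ q)]: least fixpoint, start Z0 = Sat((a ∨ q)) = {s0, s1, s3, s4, s5}, add states in Sat(a) with every successor in Z. Already a fixed point.
Sat(A[a U (a ∨ q)]) = {s0, s1, s3, s4, s5}
A[(¬q ∨ ¬a) U A[a U (a ∨ q)]]: least fixpoint, start Z0 = Sat(A[a U (a ∨ q)]) = {s0, s1, s3, s4, s5}, add states in Sat(¬q ∨ ¬a) with every successor in Z. Already a fixed point.
Sat(A[(¬q ∨ ¬a) U A[a U (a ∨ q)]]) = {s0, s1, s3, s4, s5}

{s0, s1, s3, s4, s5}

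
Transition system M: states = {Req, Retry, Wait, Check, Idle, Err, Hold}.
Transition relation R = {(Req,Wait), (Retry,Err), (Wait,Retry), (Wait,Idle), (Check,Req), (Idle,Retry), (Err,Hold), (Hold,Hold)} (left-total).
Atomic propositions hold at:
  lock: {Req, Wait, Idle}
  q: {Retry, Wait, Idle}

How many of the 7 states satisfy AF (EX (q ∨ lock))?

4

Sat(q ∨ lock) = {Req, Retry, Wait, Idle}
Sat(EX (q ∨ lock)) = {s : some successor in {Req, Retry, Wait, Idle}} = {Req, Wait, Check, Idle}
AF (EX (q ∨ lock)): least fixpoint, start Z0 = {Req, Wait, Check, Idle}, add states with every successor in Z. Already a fixed point.
Sat(AF (EX (q ∨ lock))) = {Req, Wait, Check, Idle}
|Sat(AF (EX (q ∨ lock)))| = |{Req, Wait, Check, Idle}| = 4.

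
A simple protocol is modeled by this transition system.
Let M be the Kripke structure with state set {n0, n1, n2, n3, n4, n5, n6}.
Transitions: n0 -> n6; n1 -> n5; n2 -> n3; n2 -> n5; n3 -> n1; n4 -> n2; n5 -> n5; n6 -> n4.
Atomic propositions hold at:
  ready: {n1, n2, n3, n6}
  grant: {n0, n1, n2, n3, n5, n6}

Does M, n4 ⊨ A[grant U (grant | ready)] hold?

Sat(grant | ready) = {n0, n1, n2, n3, n5, n6}
A[grant U (grant | ready)]: least fixpoint, start Z0 = Sat((grant | ready)) = {n0, n1, n2, n3, n5, n6}, add states in Sat(grant) with every successor in Z. Already a fixed point.
Sat(A[grant U (grant | ready)]) = {n0, n1, n2, n3, n5, n6}
n4 ∉ Sat(A[grant U (grant | ready)]) = {n0, n1, n2, n3, n5, n6}, so the formula does not hold at n4.

No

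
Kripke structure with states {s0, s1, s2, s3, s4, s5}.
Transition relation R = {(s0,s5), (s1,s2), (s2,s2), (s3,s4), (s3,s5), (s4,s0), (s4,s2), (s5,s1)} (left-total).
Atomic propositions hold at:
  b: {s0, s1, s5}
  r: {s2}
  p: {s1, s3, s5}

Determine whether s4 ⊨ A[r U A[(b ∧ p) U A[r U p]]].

No

Sat(b ∧ p) = {s1, s5}
A[r U p]: least fixpoint, start Z0 = Sat(p) = {s1, s3, s5}, add states in Sat(r) with every successor in Z. Already a fixed point.
Sat(A[r U p]) = {s1, s3, s5}
A[(b ∧ p) U A[r U p]]: least fixpoint, start Z0 = Sat(A[r U p]) = {s1, s3, s5}, add states in Sat(b ∧ p) with every successor in Z. Already a fixed point.
Sat(A[(b ∧ p) U A[r U p]]) = {s1, s3, s5}
A[r U A[(b ∧ p) U A[r U p]]]: least fixpoint, start Z0 = Sat(A[(b ∧ p) U A[r U p]]) = {s1, s3, s5}, add states in Sat(r) with every successor in Z. Already a fixed point.
Sat(A[r U A[(b ∧ p) U A[r U p]]]) = {s1, s3, s5}
s4 ∉ Sat(A[r U A[(b ∧ p) U A[r U p]]]) = {s1, s3, s5}, so the formula does not hold at s4.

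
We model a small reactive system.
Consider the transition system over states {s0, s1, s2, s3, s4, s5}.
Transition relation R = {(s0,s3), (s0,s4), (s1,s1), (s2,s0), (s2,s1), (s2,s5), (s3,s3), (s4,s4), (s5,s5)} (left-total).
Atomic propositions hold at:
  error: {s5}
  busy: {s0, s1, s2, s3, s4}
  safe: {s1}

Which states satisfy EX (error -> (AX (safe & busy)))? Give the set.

Sat(safe & busy) = {s1}
Sat(AX (safe & busy)) = {s : every successor in {s1}} = {s1}
Sat(error -> (AX (safe & busy))) = {s0, s1, s2, s3, s4}
Sat(EX (error -> (AX (safe & busy)))) = {s : some successor in {s0, s1, s2, s3, s4}} = {s0, s1, s2, s3, s4}

{s0, s1, s2, s3, s4}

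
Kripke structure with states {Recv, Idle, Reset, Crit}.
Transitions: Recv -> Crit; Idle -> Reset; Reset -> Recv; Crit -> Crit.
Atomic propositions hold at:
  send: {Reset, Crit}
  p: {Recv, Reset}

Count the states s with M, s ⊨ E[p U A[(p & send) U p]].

2

Sat(p & send) = {Reset}
A[(p & send) U p]: least fixpoint, start Z0 = Sat(p) = {Recv, Reset}, add states in Sat(p & send) with every successor in Z. Already a fixed point.
Sat(A[(p & send) U p]) = {Recv, Reset}
E[p U A[(p & send) U p]]: least fixpoint, start Z0 = Sat(A[(p & send) U p]) = {Recv, Reset}, add states in Sat(p) with some successor in Z. Already a fixed point.
Sat(E[p U A[(p & send) U p]]) = {Recv, Reset}
|Sat(E[p U A[(p & send) U p]])| = |{Recv, Reset}| = 2.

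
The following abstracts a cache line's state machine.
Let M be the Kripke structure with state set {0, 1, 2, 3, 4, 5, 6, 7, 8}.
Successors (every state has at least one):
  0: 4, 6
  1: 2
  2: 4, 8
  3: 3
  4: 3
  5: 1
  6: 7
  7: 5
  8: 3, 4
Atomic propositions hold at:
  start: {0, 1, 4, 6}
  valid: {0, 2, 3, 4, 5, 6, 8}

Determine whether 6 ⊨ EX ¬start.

Yes

Sat(¬start) = {2, 3, 5, 7, 8}
Sat(EX ¬start) = {s : some successor in {2, 3, 5, 7, 8}} = {1, 2, 3, 4, 6, 7, 8}
6 ∈ Sat(EX ¬start) = {1, 2, 3, 4, 6, 7, 8}, so the formula holds at 6.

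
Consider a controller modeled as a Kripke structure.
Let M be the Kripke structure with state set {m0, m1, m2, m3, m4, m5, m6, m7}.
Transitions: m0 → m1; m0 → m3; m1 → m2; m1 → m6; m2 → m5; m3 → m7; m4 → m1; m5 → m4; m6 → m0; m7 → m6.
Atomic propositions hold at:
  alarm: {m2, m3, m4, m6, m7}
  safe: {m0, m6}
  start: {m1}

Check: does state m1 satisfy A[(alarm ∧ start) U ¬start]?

No

Sat(alarm ∧ start) = ∅
Sat(¬start) = {m0, m2, m3, m4, m5, m6, m7}
A[(alarm ∧ start) U ¬start]: least fixpoint, start Z0 = Sat(¬start) = {m0, m2, m3, m4, m5, m6, m7}, add states in Sat(alarm ∧ start) with every successor in Z. Already a fixed point.
Sat(A[(alarm ∧ start) U ¬start]) = {m0, m2, m3, m4, m5, m6, m7}
m1 ∉ Sat(A[(alarm ∧ start) U ¬start]) = {m0, m2, m3, m4, m5, m6, m7}, so the formula does not hold at m1.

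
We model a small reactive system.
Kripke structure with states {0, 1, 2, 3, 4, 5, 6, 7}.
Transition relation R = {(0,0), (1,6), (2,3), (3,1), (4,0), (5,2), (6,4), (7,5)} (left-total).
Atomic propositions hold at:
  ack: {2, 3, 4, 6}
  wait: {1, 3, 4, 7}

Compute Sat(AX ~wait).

Sat(~wait) = {0, 2, 5, 6}
Sat(AX ~wait) = {s : every successor in {0, 2, 5, 6}} = {0, 1, 4, 5, 7}

{0, 1, 4, 5, 7}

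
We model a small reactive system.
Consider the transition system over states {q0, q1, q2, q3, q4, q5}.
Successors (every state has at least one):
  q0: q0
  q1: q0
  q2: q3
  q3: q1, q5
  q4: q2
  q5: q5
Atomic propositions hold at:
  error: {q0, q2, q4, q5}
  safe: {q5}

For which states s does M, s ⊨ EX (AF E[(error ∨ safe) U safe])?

{q3, q5}

Sat(error ∨ safe) = {q0, q2, q4, q5}
E[(error ∨ safe) U safe]: least fixpoint, start Z0 = Sat(safe) = {q5}, add states in Sat(error ∨ safe) with some successor in Z. Already a fixed point.
Sat(E[(error ∨ safe) U safe]) = {q5}
AF E[(error ∨ safe) U safe]: least fixpoint, start Z0 = {q5}, add states with every successor in Z. Already a fixed point.
Sat(AF E[(error ∨ safe) U safe]) = {q5}
Sat(EX (AF E[(error ∨ safe) U safe])) = {s : some successor in {q5}} = {q3, q5}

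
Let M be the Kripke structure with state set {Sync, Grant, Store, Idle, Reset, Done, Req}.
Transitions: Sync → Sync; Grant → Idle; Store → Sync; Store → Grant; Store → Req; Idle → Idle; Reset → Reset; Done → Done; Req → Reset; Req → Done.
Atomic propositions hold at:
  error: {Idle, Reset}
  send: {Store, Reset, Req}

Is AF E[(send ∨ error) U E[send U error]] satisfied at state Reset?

Sat(send ∨ error) = {Store, Idle, Reset, Req}
E[send U error]: least fixpoint, start Z0 = Sat(error) = {Idle, Reset}, add states in Sat(send) with some successor in Z. Z1 = {Idle, Reset, Req}; Z2 = {Store, Idle, Reset, Req}; fixed.
Sat(E[send U error]) = {Store, Idle, Reset, Req}
E[(send ∨ error) U E[send U error]]: least fixpoint, start Z0 = Sat(E[send U error]) = {Store, Idle, Reset, Req}, add states in Sat(send ∨ error) with some successor in Z. Already a fixed point.
Sat(E[(send ∨ error) U E[send U error]]) = {Store, Idle, Reset, Req}
AF E[(send ∨ error) U E[send U error]]: least fixpoint, start Z0 = {Store, Idle, Reset, Req}, add states with every successor in Z. Z1 = {Grant, Store, Idle, Reset, Req}; fixed.
Sat(AF E[(send ∨ error) U E[send U error]]) = {Grant, Store, Idle, Reset, Req}
Reset ∈ Sat(AF E[(send ∨ error) U E[send U error]]) = {Grant, Store, Idle, Reset, Req}, so the formula holds at Reset.

Yes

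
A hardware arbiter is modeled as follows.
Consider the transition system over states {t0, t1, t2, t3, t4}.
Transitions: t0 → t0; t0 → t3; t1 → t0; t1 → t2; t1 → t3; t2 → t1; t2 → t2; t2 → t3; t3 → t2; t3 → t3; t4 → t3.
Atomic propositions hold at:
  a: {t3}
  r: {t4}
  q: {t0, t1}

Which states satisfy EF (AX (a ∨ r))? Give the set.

Sat(a ∨ r) = {t3, t4}
Sat(AX (a ∨ r)) = {s : every successor in {t3, t4}} = {t4}
EF (AX (a ∨ r)): least fixpoint, start Z0 = {t4}, add states with some successor in Z. Already a fixed point.
Sat(EF (AX (a ∨ r))) = {t4}

{t4}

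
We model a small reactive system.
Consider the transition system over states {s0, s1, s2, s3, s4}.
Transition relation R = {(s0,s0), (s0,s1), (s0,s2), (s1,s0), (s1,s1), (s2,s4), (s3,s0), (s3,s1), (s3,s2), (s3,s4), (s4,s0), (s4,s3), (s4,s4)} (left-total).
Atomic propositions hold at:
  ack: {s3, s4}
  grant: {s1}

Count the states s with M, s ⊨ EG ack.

EG ack: greatest fixpoint, start Z0 = {s3, s4}, keep only states in Sat with some successor in Z. Already a fixed point.
Sat(EG ack) = {s3, s4}
|Sat(EG ack)| = |{s3, s4}| = 2.

2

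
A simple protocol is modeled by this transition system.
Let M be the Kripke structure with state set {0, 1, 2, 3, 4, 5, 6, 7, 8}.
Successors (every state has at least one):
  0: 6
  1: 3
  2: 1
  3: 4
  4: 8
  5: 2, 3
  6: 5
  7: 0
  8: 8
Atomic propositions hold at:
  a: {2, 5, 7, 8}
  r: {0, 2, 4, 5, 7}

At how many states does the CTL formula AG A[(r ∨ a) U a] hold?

2

Sat(r ∨ a) = {0, 2, 4, 5, 7, 8}
A[(r ∨ a) U a]: least fixpoint, start Z0 = Sat(a) = {2, 5, 7, 8}, add states in Sat(r ∨ a) with every successor in Z. Z1 = {2, 4, 5, 7, 8}; fixed.
Sat(A[(r ∨ a) U a]) = {2, 4, 5, 7, 8}
AG A[(r ∨ a) U a]: greatest fixpoint, start Z0 = {2, 4, 5, 7, 8}, keep only states in Sat with every successor in Z. Z1 = {4, 8}; fixed.
Sat(AG A[(r ∨ a) U a]) = {4, 8}
|Sat(AG A[(r ∨ a) U a])| = |{4, 8}| = 2.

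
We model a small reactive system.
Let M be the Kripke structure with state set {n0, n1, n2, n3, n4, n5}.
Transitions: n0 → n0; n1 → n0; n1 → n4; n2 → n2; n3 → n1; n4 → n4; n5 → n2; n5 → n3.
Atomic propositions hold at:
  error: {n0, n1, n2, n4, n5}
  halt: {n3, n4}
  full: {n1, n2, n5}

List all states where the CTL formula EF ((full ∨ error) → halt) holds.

{n1, n3, n4, n5}

Sat(full ∨ error) = {n0, n1, n2, n4, n5}
Sat((full ∨ error) → halt) = {n3, n4}
EF ((full ∨ error) → halt): least fixpoint, start Z0 = {n3, n4}, add states with some successor in Z. Z1 = {n1, n3, n4, n5}; fixed.
Sat(EF ((full ∨ error) → halt)) = {n1, n3, n4, n5}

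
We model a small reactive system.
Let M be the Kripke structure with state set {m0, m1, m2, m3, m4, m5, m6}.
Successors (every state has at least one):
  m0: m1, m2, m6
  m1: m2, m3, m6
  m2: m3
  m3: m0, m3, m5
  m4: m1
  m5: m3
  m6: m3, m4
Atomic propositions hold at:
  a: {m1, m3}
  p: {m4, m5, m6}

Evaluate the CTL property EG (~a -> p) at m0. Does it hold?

No

Sat(~a) = {m0, m2, m4, m5, m6}
Sat(~a -> p) = {m1, m3, m4, m5, m6}
EG (~a -> p): greatest fixpoint, start Z0 = {m1, m3, m4, m5, m6}, keep only states in Sat with some successor in Z. Already a fixed point.
Sat(EG (~a -> p)) = {m1, m3, m4, m5, m6}
m0 ∉ Sat(EG (~a -> p)) = {m1, m3, m4, m5, m6}, so the formula does not hold at m0.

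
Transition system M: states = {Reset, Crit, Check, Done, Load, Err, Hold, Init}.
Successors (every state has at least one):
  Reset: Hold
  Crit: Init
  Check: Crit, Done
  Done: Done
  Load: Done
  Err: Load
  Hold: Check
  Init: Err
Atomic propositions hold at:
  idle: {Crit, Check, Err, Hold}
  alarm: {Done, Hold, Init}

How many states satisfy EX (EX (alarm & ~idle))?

5

Sat(~idle) = {Reset, Done, Load, Init}
Sat(alarm & ~idle) = {Done, Init}
Sat(EX (alarm & ~idle)) = {s : some successor in {Done, Init}} = {Crit, Check, Done, Load}
Sat(EX (EX (alarm & ~idle))) = {s : some successor in {Crit, Check, Done, Load}} = {Check, Done, Load, Err, Hold}
|Sat(EX (EX (alarm & ~idle)))| = |{Check, Done, Load, Err, Hold}| = 5.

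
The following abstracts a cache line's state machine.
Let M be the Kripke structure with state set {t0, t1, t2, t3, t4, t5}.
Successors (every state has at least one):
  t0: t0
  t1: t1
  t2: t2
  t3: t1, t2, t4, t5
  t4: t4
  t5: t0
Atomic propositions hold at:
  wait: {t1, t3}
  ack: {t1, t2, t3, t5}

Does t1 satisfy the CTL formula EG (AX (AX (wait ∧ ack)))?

Yes

Sat(wait ∧ ack) = {t1, t3}
Sat(AX (wait ∧ ack)) = {s : every successor in {t1, t3}} = {t1}
Sat(AX (AX (wait ∧ ack))) = {s : every successor in {t1}} = {t1}
EG (AX (AX (wait ∧ ack))): greatest fixpoint, start Z0 = {t1}, keep only states in Sat with some successor in Z. Already a fixed point.
Sat(EG (AX (AX (wait ∧ ack)))) = {t1}
t1 ∈ Sat(EG (AX (AX (wait ∧ ack)))) = {t1}, so the formula holds at t1.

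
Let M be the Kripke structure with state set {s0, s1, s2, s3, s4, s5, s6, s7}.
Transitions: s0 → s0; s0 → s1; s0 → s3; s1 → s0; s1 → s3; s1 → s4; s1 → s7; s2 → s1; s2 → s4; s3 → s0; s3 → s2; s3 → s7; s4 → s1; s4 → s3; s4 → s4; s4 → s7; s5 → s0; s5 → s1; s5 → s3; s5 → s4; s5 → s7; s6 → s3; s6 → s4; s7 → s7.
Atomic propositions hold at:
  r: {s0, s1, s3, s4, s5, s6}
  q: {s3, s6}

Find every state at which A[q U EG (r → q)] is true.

{s3, s6, s7}

Sat(r → q) = {s2, s3, s6, s7}
EG (r → q): greatest fixpoint, start Z0 = {s2, s3, s6, s7}, keep only states in Sat with some successor in Z. Z1 = {s3, s6, s7}; fixed.
Sat(EG (r → q)) = {s3, s6, s7}
A[q U EG (r → q)]: least fixpoint, start Z0 = Sat(EG (r → q)) = {s3, s6, s7}, add states in Sat(q) with every successor in Z. Already a fixed point.
Sat(A[q U EG (r → q)]) = {s3, s6, s7}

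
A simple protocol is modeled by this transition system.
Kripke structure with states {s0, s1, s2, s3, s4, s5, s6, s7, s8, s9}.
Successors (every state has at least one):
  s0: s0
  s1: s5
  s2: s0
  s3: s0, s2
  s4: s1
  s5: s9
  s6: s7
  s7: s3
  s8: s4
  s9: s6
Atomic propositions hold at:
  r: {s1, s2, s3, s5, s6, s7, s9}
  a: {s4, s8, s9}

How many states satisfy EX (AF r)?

AF r: least fixpoint, start Z0 = {s1, s2, s3, s5, s6, s7, s9}, add states with every successor in Z. Z1 = {s1, s2, s3, s4, s5, s6, s7, s9}; Z2 = {s1, s2, s3, s4, s5, s6, s7, s8, s9}; fixed.
Sat(AF r) = {s1, s2, s3, s4, s5, s6, s7, s8, s9}
Sat(EX (AF r)) = {s : some successor in {s1, s2, s3, s4, s5, s6, s7, s8, s9}} = {s1, s3, s4, s5, s6, s7, s8, s9}
|Sat(EX (AF r))| = |{s1, s3, s4, s5, s6, s7, s8, s9}| = 8.

8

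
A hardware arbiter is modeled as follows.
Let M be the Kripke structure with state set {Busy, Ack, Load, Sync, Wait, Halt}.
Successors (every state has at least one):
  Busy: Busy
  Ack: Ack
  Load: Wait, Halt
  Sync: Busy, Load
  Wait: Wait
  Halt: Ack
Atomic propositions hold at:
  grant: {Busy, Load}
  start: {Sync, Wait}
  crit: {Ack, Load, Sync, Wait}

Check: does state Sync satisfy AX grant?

Yes

Sat(AX grant) = {s : every successor in {Busy, Load}} = {Busy, Sync}
Sync ∈ Sat(AX grant) = {Busy, Sync}, so the formula holds at Sync.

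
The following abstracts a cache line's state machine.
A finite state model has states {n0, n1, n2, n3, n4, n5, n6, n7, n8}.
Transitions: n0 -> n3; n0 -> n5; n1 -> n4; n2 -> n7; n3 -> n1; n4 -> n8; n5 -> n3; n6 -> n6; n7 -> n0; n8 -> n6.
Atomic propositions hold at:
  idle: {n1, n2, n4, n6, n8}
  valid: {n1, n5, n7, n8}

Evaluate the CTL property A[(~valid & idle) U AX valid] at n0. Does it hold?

No

Sat(~valid) = {n0, n2, n3, n4, n6}
Sat(~valid & idle) = {n2, n4, n6}
Sat(AX valid) = {s : every successor in {n1, n5, n7, n8}} = {n2, n3, n4}
A[(~valid & idle) U AX valid]: least fixpoint, start Z0 = Sat(AX valid) = {n2, n3, n4}, add states in Sat(~valid & idle) with every successor in Z. Already a fixed point.
Sat(A[(~valid & idle) U AX valid]) = {n2, n3, n4}
n0 ∉ Sat(A[(~valid & idle) U AX valid]) = {n2, n3, n4}, so the formula does not hold at n0.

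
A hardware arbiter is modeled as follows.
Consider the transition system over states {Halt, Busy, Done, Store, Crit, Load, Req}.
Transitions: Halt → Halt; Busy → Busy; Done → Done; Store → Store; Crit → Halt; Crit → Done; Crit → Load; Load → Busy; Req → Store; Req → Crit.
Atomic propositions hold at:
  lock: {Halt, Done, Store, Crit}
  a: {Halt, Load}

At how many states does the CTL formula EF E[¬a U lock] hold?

Sat(¬a) = {Busy, Done, Store, Crit, Req}
E[¬a U lock]: least fixpoint, start Z0 = Sat(lock) = {Halt, Done, Store, Crit}, add states in Sat(¬a) with some successor in Z. Z1 = {Halt, Done, Store, Crit, Req}; fixed.
Sat(E[¬a U lock]) = {Halt, Done, Store, Crit, Req}
EF E[¬a U lock]: least fixpoint, start Z0 = {Halt, Done, Store, Crit, Req}, add states with some successor in Z. Already a fixed point.
Sat(EF E[¬a U lock]) = {Halt, Done, Store, Crit, Req}
|Sat(EF E[¬a U lock])| = |{Halt, Done, Store, Crit, Req}| = 5.

5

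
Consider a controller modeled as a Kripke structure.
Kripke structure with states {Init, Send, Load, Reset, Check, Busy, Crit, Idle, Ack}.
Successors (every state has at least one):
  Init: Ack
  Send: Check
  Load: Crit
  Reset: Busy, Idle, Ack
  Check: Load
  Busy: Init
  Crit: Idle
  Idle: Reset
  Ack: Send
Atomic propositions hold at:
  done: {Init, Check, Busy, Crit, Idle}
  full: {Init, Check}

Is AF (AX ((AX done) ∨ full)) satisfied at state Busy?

Yes

Sat(AX done) = {s : every successor in {Init, Check, Busy, Crit, Idle}} = {Send, Load, Busy, Crit}
Sat((AX done) ∨ full) = {Init, Send, Load, Check, Busy, Crit}
Sat(AX ((AX done) ∨ full)) = {s : every successor in {Init, Send, Load, Check, Busy, Crit}} = {Send, Load, Check, Busy, Ack}
AF (AX ((AX done) ∨ full)): least fixpoint, start Z0 = {Send, Load, Check, Busy, Ack}, add states with every successor in Z. Z1 = {Init, Send, Load, Check, Busy, Ack}; fixed.
Sat(AF (AX ((AX done) ∨ full))) = {Init, Send, Load, Check, Busy, Ack}
Busy ∈ Sat(AF (AX ((AX done) ∨ full))) = {Init, Send, Load, Check, Busy, Ack}, so the formula holds at Busy.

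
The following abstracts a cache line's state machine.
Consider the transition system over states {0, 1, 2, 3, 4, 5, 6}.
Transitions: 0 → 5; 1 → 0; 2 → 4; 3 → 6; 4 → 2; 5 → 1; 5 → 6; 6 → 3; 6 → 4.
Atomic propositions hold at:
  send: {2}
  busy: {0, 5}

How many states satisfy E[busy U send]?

1

E[busy U send]: least fixpoint, start Z0 = Sat(send) = {2}, add states in Sat(busy) with some successor in Z. Already a fixed point.
Sat(E[busy U send]) = {2}
|Sat(E[busy U send])| = |{2}| = 1.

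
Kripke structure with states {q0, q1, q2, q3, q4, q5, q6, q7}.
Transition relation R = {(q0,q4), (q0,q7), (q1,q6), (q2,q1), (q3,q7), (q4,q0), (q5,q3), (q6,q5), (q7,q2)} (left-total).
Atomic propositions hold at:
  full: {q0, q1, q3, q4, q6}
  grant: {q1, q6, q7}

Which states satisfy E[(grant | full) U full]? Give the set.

Sat(grant | full) = {q0, q1, q3, q4, q6, q7}
E[(grant | full) U full]: least fixpoint, start Z0 = Sat(full) = {q0, q1, q3, q4, q6}, add states in Sat(grant | full) with some successor in Z. Already a fixed point.
Sat(E[(grant | full) U full]) = {q0, q1, q3, q4, q6}

{q0, q1, q3, q4, q6}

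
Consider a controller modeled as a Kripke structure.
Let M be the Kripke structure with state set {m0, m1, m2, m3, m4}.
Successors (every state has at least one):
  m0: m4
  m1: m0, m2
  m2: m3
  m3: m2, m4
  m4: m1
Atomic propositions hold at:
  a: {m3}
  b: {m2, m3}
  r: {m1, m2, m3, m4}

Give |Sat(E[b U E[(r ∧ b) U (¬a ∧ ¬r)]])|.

Sat(r ∧ b) = {m2, m3}
Sat(¬a) = {m0, m1, m2, m4}
Sat(¬r) = {m0}
Sat(¬a ∧ ¬r) = {m0}
E[(r ∧ b) U (¬a ∧ ¬r)]: least fixpoint, start Z0 = Sat((¬a ∧ ¬r)) = {m0}, add states in Sat(r ∧ b) with some successor in Z. Already a fixed point.
Sat(E[(r ∧ b) U (¬a ∧ ¬r)]) = {m0}
E[b U E[(r ∧ b) U (¬a ∧ ¬r)]]: least fixpoint, start Z0 = Sat(E[(r ∧ b) U (¬a ∧ ¬r)]) = {m0}, add states in Sat(b) with some successor in Z. Already a fixed point.
Sat(E[b U E[(r ∧ b) U (¬a ∧ ¬r)]]) = {m0}
|Sat(E[b U E[(r ∧ b) U (¬a ∧ ¬r)]])| = |{m0}| = 1.

1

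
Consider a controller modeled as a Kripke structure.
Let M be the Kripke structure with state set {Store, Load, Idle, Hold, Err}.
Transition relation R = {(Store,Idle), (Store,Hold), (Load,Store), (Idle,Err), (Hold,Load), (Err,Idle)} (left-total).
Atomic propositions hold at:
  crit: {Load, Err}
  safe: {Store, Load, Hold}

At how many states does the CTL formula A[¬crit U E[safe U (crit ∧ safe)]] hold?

3

Sat(¬crit) = {Store, Idle, Hold}
Sat(crit ∧ safe) = {Load}
E[safe U (crit ∧ safe)]: least fixpoint, start Z0 = Sat((crit ∧ safe)) = {Load}, add states in Sat(safe) with some successor in Z. Z1 = {Load, Hold}; Z2 = {Store, Load, Hold}; fixed.
Sat(E[safe U (crit ∧ safe)]) = {Store, Load, Hold}
A[¬crit U E[safe U (crit ∧ safe)]]: least fixpoint, start Z0 = Sat(E[safe U (crit ∧ safe)]) = {Store, Load, Hold}, add states in Sat(¬crit) with every successor in Z. Already a fixed point.
Sat(A[¬crit U E[safe U (crit ∧ safe)]]) = {Store, Load, Hold}
|Sat(A[¬crit U E[safe U (crit ∧ safe)]])| = |{Store, Load, Hold}| = 3.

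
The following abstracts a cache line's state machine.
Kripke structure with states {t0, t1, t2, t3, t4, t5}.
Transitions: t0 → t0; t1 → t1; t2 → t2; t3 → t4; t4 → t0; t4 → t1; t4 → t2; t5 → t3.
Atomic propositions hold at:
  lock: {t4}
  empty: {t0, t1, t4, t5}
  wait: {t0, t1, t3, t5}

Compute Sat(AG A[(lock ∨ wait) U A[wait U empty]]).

Sat(lock ∨ wait) = {t0, t1, t3, t4, t5}
A[wait U empty]: least fixpoint, start Z0 = Sat(empty) = {t0, t1, t4, t5}, add states in Sat(wait) with every successor in Z. Z1 = {t0, t1, t3, t4, t5}; fixed.
Sat(A[wait U empty]) = {t0, t1, t3, t4, t5}
A[(lock ∨ wait) U A[wait U empty]]: least fixpoint, start Z0 = Sat(A[wait U empty]) = {t0, t1, t3, t4, t5}, add states in Sat(lock ∨ wait) with every successor in Z. Already a fixed point.
Sat(A[(lock ∨ wait) U A[wait U empty]]) = {t0, t1, t3, t4, t5}
AG A[(lock ∨ wait) U A[wait U empty]]: greatest fixpoint, start Z0 = {t0, t1, t3, t4, t5}, keep only states in Sat with every successor in Z. Z1 = {t0, t1, t3, t5}; Z2 = {t0, t1, t5}; Z3 = {t0, t1}; fixed.
Sat(AG A[(lock ∨ wait) U A[wait U empty]]) = {t0, t1}

{t0, t1}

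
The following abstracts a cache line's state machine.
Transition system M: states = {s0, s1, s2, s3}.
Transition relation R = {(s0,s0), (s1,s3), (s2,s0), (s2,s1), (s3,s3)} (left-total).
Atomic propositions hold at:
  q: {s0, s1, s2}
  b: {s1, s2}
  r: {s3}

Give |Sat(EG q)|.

EG q: greatest fixpoint, start Z0 = {s0, s1, s2}, keep only states in Sat with some successor in Z. Z1 = {s0, s2}; fixed.
Sat(EG q) = {s0, s2}
|Sat(EG q)| = |{s0, s2}| = 2.

2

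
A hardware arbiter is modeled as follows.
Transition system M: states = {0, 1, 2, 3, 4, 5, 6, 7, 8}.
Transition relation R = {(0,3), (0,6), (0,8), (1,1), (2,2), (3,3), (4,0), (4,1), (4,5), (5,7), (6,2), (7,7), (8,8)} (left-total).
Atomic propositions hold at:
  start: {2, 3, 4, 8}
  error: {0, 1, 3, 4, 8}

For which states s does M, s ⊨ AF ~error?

{2, 5, 6, 7}

Sat(~error) = {2, 5, 6, 7}
AF ~error: least fixpoint, start Z0 = {2, 5, 6, 7}, add states with every successor in Z. Already a fixed point.
Sat(AF ~error) = {2, 5, 6, 7}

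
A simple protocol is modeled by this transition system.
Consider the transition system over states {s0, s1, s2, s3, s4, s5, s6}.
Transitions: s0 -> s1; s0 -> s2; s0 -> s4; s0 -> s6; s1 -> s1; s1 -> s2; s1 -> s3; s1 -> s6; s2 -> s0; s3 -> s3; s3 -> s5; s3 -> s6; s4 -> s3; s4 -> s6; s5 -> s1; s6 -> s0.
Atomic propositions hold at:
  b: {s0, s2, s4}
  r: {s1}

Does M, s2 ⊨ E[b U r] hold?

Yes

E[b U r]: least fixpoint, start Z0 = Sat(r) = {s1}, add states in Sat(b) with some successor in Z. Z1 = {s0, s1}; Z2 = {s0, s1, s2}; fixed.
Sat(E[b U r]) = {s0, s1, s2}
s2 ∈ Sat(E[b U r]) = {s0, s1, s2}, so the formula holds at s2.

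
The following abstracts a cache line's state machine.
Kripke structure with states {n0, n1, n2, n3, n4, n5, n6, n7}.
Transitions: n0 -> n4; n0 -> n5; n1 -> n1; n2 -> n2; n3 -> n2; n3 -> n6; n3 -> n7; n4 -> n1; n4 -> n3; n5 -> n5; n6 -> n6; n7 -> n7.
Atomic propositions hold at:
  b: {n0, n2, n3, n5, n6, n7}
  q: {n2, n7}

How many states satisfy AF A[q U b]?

6

A[q U b]: least fixpoint, start Z0 = Sat(b) = {n0, n2, n3, n5, n6, n7}, add states in Sat(q) with every successor in Z. Already a fixed point.
Sat(A[q U b]) = {n0, n2, n3, n5, n6, n7}
AF A[q U b]: least fixpoint, start Z0 = {n0, n2, n3, n5, n6, n7}, add states with every successor in Z. Already a fixed point.
Sat(AF A[q U b]) = {n0, n2, n3, n5, n6, n7}
|Sat(AF A[q U b])| = |{n0, n2, n3, n5, n6, n7}| = 6.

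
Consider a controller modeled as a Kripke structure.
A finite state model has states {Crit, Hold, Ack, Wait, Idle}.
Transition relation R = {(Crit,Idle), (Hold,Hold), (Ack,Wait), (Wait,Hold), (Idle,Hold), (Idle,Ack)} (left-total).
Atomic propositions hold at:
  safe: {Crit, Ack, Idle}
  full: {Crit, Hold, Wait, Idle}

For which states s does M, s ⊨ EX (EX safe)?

Sat(EX safe) = {s : some successor in {Crit, Ack, Idle}} = {Crit, Idle}
Sat(EX (EX safe)) = {s : some successor in {Crit, Idle}} = {Crit}

{Crit}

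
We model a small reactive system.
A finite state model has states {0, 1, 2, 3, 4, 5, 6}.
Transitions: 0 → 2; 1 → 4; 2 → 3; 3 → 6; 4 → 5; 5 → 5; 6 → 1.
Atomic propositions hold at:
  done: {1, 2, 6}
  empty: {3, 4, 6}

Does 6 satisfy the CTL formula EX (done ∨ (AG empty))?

Yes

AG empty: greatest fixpoint, start Z0 = {3, 4, 6}, keep only states in Sat with every successor in Z. Z1 = {3}; Z2 = ∅; fixed.
Sat(AG empty) = ∅
Sat(done ∨ (AG empty)) = {1, 2, 6}
Sat(EX (done ∨ (AG empty))) = {s : some successor in {1, 2, 6}} = {0, 3, 6}
6 ∈ Sat(EX (done ∨ (AG empty))) = {0, 3, 6}, so the formula holds at 6.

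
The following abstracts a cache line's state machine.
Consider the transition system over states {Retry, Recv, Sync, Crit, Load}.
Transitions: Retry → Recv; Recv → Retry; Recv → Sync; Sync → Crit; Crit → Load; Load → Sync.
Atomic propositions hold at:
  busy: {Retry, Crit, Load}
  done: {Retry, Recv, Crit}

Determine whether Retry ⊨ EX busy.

Sat(EX busy) = {s : some successor in {Retry, Crit, Load}} = {Recv, Sync, Crit}
Retry ∉ Sat(EX busy) = {Recv, Sync, Crit}, so the formula does not hold at Retry.

No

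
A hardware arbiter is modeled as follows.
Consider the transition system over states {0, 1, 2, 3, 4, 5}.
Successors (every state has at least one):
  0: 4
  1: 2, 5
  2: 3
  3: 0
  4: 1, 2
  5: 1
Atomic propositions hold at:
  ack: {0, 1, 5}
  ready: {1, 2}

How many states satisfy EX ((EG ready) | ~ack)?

EG ready: greatest fixpoint, start Z0 = {1, 2}, keep only states in Sat with some successor in Z. Z1 = {1}; Z2 = ∅; fixed.
Sat(EG ready) = ∅
Sat(~ack) = {2, 3, 4}
Sat((EG ready) | ~ack) = {2, 3, 4}
Sat(EX ((EG ready) | ~ack)) = {s : some successor in {2, 3, 4}} = {0, 1, 2, 4}
|Sat(EX ((EG ready) | ~ack))| = |{0, 1, 2, 4}| = 4.

4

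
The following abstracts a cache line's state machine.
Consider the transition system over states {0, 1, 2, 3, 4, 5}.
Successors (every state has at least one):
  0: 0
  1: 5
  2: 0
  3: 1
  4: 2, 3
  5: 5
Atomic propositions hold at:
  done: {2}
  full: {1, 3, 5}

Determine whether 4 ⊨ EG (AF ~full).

Yes

Sat(~full) = {0, 2, 4}
AF ~full: least fixpoint, start Z0 = {0, 2, 4}, add states with every successor in Z. Already a fixed point.
Sat(AF ~full) = {0, 2, 4}
EG (AF ~full): greatest fixpoint, start Z0 = {0, 2, 4}, keep only states in Sat with some successor in Z. Already a fixed point.
Sat(EG (AF ~full)) = {0, 2, 4}
4 ∈ Sat(EG (AF ~full)) = {0, 2, 4}, so the formula holds at 4.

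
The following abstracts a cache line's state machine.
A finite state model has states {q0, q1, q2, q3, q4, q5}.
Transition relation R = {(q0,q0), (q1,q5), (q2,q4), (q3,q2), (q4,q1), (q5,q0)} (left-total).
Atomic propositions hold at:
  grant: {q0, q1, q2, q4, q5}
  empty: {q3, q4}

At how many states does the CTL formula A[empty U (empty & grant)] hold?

1

Sat(empty & grant) = {q4}
A[empty U (empty & grant)]: least fixpoint, start Z0 = Sat((empty & grant)) = {q4}, add states in Sat(empty) with every successor in Z. Already a fixed point.
Sat(A[empty U (empty & grant)]) = {q4}
|Sat(A[empty U (empty & grant)])| = |{q4}| = 1.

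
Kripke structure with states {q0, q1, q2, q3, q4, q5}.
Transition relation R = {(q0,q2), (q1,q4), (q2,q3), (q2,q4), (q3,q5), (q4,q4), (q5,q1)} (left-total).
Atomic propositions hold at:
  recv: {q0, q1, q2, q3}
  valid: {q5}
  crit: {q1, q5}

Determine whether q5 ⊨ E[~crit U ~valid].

No

Sat(~crit) = {q0, q2, q3, q4}
Sat(~valid) = {q0, q1, q2, q3, q4}
E[~crit U ~valid]: least fixpoint, start Z0 = Sat(~valid) = {q0, q1, q2, q3, q4}, add states in Sat(~crit) with some successor in Z. Already a fixed point.
Sat(E[~crit U ~valid]) = {q0, q1, q2, q3, q4}
q5 ∉ Sat(E[~crit U ~valid]) = {q0, q1, q2, q3, q4}, so the formula does not hold at q5.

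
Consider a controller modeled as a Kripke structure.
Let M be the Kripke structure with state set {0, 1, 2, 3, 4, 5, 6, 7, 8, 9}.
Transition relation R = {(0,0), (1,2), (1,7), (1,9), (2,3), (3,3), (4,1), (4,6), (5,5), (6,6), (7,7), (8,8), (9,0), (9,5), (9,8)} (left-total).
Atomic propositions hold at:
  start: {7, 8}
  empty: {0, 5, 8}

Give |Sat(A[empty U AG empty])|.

3

AG empty: greatest fixpoint, start Z0 = {0, 5, 8}, keep only states in Sat with every successor in Z. Already a fixed point.
Sat(AG empty) = {0, 5, 8}
A[empty U AG empty]: least fixpoint, start Z0 = Sat(AG empty) = {0, 5, 8}, add states in Sat(empty) with every successor in Z. Already a fixed point.
Sat(A[empty U AG empty]) = {0, 5, 8}
|Sat(A[empty U AG empty])| = |{0, 5, 8}| = 3.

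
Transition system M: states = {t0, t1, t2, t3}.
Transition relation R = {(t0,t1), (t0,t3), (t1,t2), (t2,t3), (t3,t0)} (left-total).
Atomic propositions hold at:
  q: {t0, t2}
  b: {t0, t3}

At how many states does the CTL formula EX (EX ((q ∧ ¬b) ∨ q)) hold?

Sat(¬b) = {t1, t2}
Sat(q ∧ ¬b) = {t2}
Sat((q ∧ ¬b) ∨ q) = {t0, t2}
Sat(EX ((q ∧ ¬b) ∨ q)) = {s : some successor in {t0, t2}} = {t1, t3}
Sat(EX (EX ((q ∧ ¬b) ∨ q))) = {s : some successor in {t1, t3}} = {t0, t2}
|Sat(EX (EX ((q ∧ ¬b) ∨ q)))| = |{t0, t2}| = 2.

2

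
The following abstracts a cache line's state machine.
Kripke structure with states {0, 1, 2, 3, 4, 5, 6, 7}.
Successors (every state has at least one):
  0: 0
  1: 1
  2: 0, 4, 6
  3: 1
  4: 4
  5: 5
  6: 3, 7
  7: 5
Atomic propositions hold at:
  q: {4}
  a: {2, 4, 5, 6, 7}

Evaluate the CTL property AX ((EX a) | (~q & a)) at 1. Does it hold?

No

Sat(EX a) = {s : some successor in {2, 4, 5, 6, 7}} = {2, 4, 5, 6, 7}
Sat(~q) = {0, 1, 2, 3, 5, 6, 7}
Sat(~q & a) = {2, 5, 6, 7}
Sat((EX a) | (~q & a)) = {2, 4, 5, 6, 7}
Sat(AX ((EX a) | (~q & a))) = {s : every successor in {2, 4, 5, 6, 7}} = {4, 5, 7}
1 ∉ Sat(AX ((EX a) | (~q & a))) = {4, 5, 7}, so the formula does not hold at 1.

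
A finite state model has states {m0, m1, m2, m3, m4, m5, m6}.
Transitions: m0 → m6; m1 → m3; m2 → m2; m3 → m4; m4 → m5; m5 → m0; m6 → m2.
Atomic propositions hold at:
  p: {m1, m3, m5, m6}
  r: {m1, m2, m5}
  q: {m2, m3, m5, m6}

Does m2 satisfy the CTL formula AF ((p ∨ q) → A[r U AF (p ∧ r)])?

Sat(p ∨ q) = {m1, m2, m3, m5, m6}
Sat(p ∧ r) = {m1, m5}
AF (p ∧ r): least fixpoint, start Z0 = {m1, m5}, add states with every successor in Z. Z1 = {m1, m4, m5}; Z2 = {m1, m3, m4, m5}; fixed.
Sat(AF (p ∧ r)) = {m1, m3, m4, m5}
A[r U AF (p ∧ r)]: least fixpoint, start Z0 = Sat(AF (p ∧ r)) = {m1, m3, m4, m5}, add states in Sat(r) with every successor in Z. Already a fixed point.
Sat(A[r U AF (p ∧ r)]) = {m1, m3, m4, m5}
Sat((p ∨ q) → A[r U AF (p ∧ r)]) = {m0, m1, m3, m4, m5}
AF ((p ∨ q) → A[r U AF (p ∧ r)]): least fixpoint, start Z0 = {m0, m1, m3, m4, m5}, add states with every successor in Z. Already a fixed point.
Sat(AF ((p ∨ q) → A[r U AF (p ∧ r)])) = {m0, m1, m3, m4, m5}
m2 ∉ Sat(AF ((p ∨ q) → A[r U AF (p ∧ r)])) = {m0, m1, m3, m4, m5}, so the formula does not hold at m2.

No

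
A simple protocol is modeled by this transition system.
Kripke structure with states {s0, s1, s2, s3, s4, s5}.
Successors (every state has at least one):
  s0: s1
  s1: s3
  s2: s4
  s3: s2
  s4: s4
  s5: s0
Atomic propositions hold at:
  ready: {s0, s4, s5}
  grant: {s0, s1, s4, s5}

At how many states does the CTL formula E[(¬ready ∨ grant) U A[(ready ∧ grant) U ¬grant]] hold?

5

Sat(¬ready) = {s1, s2, s3}
Sat(¬ready ∨ grant) = {s0, s1, s2, s3, s4, s5}
Sat(ready ∧ grant) = {s0, s4, s5}
Sat(¬grant) = {s2, s3}
A[(ready ∧ grant) U ¬grant]: least fixpoint, start Z0 = Sat(¬grant) = {s2, s3}, add states in Sat(ready ∧ grant) with every successor in Z. Already a fixed point.
Sat(A[(ready ∧ grant) U ¬grant]) = {s2, s3}
E[(¬ready ∨ grant) U A[(ready ∧ grant) U ¬grant]]: least fixpoint, start Z0 = Sat(A[(ready ∧ grant) U ¬grant]) = {s2, s3}, add states in Sat(¬ready ∨ grant) with some successor in Z. Z1 = {s1, s2, s3}; Z2 = {s0, s1, s2, s3}; Z3 = {s0, s1, s2, s3, s5}; fixed.
Sat(E[(¬ready ∨ grant) U A[(ready ∧ grant) U ¬grant]]) = {s0, s1, s2, s3, s5}
|Sat(E[(¬ready ∨ grant) U A[(ready ∧ grant) U ¬grant]])| = |{s0, s1, s2, s3, s5}| = 5.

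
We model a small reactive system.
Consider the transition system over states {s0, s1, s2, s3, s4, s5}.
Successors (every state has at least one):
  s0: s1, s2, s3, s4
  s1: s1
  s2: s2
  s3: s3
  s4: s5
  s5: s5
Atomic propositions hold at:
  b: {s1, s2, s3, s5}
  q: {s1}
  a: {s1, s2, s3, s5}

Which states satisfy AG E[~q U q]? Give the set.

Sat(~q) = {s0, s2, s3, s4, s5}
E[~q U q]: least fixpoint, start Z0 = Sat(q) = {s1}, add states in Sat(~q) with some successor in Z. Z1 = {s0, s1}; fixed.
Sat(E[~q U q]) = {s0, s1}
AG E[~q U q]: greatest fixpoint, start Z0 = {s0, s1}, keep only states in Sat with every successor in Z. Z1 = {s1}; fixed.
Sat(AG E[~q U q]) = {s1}

{s1}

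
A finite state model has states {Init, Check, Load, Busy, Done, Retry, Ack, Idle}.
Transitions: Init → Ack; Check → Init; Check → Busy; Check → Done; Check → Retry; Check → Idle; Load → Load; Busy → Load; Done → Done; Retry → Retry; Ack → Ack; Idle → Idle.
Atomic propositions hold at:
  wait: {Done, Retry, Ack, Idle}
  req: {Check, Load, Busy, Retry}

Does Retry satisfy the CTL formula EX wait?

Yes

Sat(EX wait) = {s : some successor in {Done, Retry, Ack, Idle}} = {Init, Check, Done, Retry, Ack, Idle}
Retry ∈ Sat(EX wait) = {Init, Check, Done, Retry, Ack, Idle}, so the formula holds at Retry.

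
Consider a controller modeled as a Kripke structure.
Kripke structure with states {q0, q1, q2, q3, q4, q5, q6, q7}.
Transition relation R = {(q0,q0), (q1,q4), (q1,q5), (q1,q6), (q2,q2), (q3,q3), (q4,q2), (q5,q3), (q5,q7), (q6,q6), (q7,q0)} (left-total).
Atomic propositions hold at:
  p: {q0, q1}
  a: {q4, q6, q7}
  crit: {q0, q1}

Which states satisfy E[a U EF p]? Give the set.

EF p: least fixpoint, start Z0 = {q0, q1}, add states with some successor in Z. Z1 = {q0, q1, q7}; Z2 = {q0, q1, q5, q7}; fixed.
Sat(EF p) = {q0, q1, q5, q7}
E[a U EF p]: least fixpoint, start Z0 = Sat(EF p) = {q0, q1, q5, q7}, add states in Sat(a) with some successor in Z. Already a fixed point.
Sat(E[a U EF p]) = {q0, q1, q5, q7}

{q0, q1, q5, q7}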